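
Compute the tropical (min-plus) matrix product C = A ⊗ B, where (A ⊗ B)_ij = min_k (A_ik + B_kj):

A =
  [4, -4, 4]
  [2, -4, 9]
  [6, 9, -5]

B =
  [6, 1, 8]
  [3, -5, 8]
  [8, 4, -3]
A ⊗ B =
  [-1, -9, 1]
  [-1, -9, 4]
  [3, -1, -8]

Apply the min-plus product entry-by-entry:
  C[0][0] = min over k of (A[0][0] + B[0][0] = 4 + 6 = 10, A[0][1] + B[1][0] = -4 + 3 = -1, A[0][2] + B[2][0] = 4 + 8 = 12) = -1 (attained at k = 1)
  C[0][1] = min over k of (A[0][0] + B[0][1] = 4 + 1 = 5, A[0][1] + B[1][1] = -4 + -5 = -9, A[0][2] + B[2][1] = 4 + 4 = 8) = -9 (attained at k = 1)
  C[0][2] = min over k of (A[0][0] + B[0][2] = 4 + 8 = 12, A[0][1] + B[1][2] = -4 + 8 = 4, A[0][2] + B[2][2] = 4 + -3 = 1) = 1 (attained at k = 2)
  C[1][0] = min over k of (A[1][0] + B[0][0] = 2 + 6 = 8, A[1][1] + B[1][0] = -4 + 3 = -1, A[1][2] + B[2][0] = 9 + 8 = 17) = -1 (attained at k = 1)
  C[1][1] = min over k of (A[1][0] + B[0][1] = 2 + 1 = 3, A[1][1] + B[1][1] = -4 + -5 = -9, A[1][2] + B[2][1] = 9 + 4 = 13) = -9 (attained at k = 1)
  C[1][2] = min over k of (A[1][0] + B[0][2] = 2 + 8 = 10, A[1][1] + B[1][2] = -4 + 8 = 4, A[1][2] + B[2][2] = 9 + -3 = 6) = 4 (attained at k = 1)
  C[2][0] = min over k of (A[2][0] + B[0][0] = 6 + 6 = 12, A[2][1] + B[1][0] = 9 + 3 = 12, A[2][2] + B[2][0] = -5 + 8 = 3) = 3 (attained at k = 2)
  C[2][1] = min over k of (A[2][0] + B[0][1] = 6 + 1 = 7, A[2][1] + B[1][1] = 9 + -5 = 4, A[2][2] + B[2][1] = -5 + 4 = -1) = -1 (attained at k = 2)
  C[2][2] = min over k of (A[2][0] + B[0][2] = 6 + 8 = 14, A[2][1] + B[1][2] = 9 + 8 = 17, A[2][2] + B[2][2] = -5 + -3 = -8) = -8 (attained at k = 2)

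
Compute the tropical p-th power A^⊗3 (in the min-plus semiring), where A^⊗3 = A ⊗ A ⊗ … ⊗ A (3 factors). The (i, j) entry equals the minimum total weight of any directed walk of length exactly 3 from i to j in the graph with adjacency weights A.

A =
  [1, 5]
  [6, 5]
A^⊗3 =
  [3, 7]
  [8, 12]

Each entry (A^⊗3)_ij equals the minimum over all length-3 walks i = v_0 → v_1 → … → v_3 = j of Σ_t A[v_t][v_{t+1}]. For example, for (i, j) = (0, 1) we minimise over 4 possible intermediate vertex sequences; the minimum is 7, attained along the walk 0 → 0 → 0 → 1.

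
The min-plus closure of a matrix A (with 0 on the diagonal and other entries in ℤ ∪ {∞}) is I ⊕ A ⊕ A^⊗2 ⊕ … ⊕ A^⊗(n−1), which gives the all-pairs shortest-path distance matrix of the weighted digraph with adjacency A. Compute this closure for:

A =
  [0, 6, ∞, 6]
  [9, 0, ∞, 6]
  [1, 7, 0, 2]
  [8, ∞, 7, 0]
Closure =
  [0, 6, 13, 6]
  [9, 0, 13, 6]
  [1, 7, 0, 2]
  [8, 14, 7, 0]

This is the Floyd-Warshall all-pairs shortest-path computation. For each intermediate vertex k = 0, 1, …, 3, update dist[i][j] ← min(dist[i][j], dist[i][k] + dist[k][j]). The final matrix gives, for each (i, j), the minimum total weight of any directed path from i to j (possibly empty when i = j).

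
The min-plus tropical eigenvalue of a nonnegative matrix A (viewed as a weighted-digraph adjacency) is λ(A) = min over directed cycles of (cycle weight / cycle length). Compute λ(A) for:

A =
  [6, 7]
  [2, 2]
λ(A) = 2

Enumerate directed cycles and compute their means (weight / length). Sample:
  cycle 0 → 0: weight = 6, length = 1, mean = 6/1 ≈ 6.000
  cycle 1 → 1: weight = 2, length = 1, mean = 2/1 ≈ 2.000
  cycle 0 → 1 → 0: weight = 9, length = 2, mean = 9/2 ≈ 4.500
  cycle 1 → 0 → 1: weight = 9, length = 2, mean = 9/2 ≈ 4.500
Minimum mean = 2.000, attained e.g. along the cycle 1 → 1 with weight 2 and length 1. So λ(A) = 2/1 = 2.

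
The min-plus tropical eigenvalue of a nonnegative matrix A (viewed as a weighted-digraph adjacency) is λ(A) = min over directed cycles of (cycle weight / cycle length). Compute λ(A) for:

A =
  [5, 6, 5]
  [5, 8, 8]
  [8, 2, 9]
λ(A) = 4

Enumerate directed cycles and compute their means (weight / length). Sample:
  cycle 0 → 0: weight = 5, length = 1, mean = 5/1 ≈ 5.000
  cycle 1 → 1: weight = 8, length = 1, mean = 8/1 ≈ 8.000
  cycle 2 → 2: weight = 9, length = 1, mean = 9/1 ≈ 9.000
  cycle 0 → 1 → 0: weight = 11, length = 2, mean = 11/2 ≈ 5.500
  cycle 0 → 2 → 0: weight = 13, length = 2, mean = 13/2 ≈ 6.500
  cycle 1 → 0 → 1: weight = 11, length = 2, mean = 11/2 ≈ 5.500
Minimum mean = 4.000, attained e.g. along the cycle 0 → 2 → 1 → 0 with weight 12 and length 3. So λ(A) = 12/3 = 4.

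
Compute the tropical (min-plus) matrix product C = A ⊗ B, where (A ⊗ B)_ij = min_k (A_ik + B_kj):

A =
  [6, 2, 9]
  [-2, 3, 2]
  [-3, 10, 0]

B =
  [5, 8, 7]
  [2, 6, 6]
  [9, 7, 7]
A ⊗ B =
  [4, 8, 8]
  [3, 6, 5]
  [2, 5, 4]

Apply the min-plus product entry-by-entry:
  C[0][0] = min over k of (A[0][0] + B[0][0] = 6 + 5 = 11, A[0][1] + B[1][0] = 2 + 2 = 4, A[0][2] + B[2][0] = 9 + 9 = 18) = 4 (attained at k = 1)
  C[0][1] = min over k of (A[0][0] + B[0][1] = 6 + 8 = 14, A[0][1] + B[1][1] = 2 + 6 = 8, A[0][2] + B[2][1] = 9 + 7 = 16) = 8 (attained at k = 1)
  C[0][2] = min over k of (A[0][0] + B[0][2] = 6 + 7 = 13, A[0][1] + B[1][2] = 2 + 6 = 8, A[0][2] + B[2][2] = 9 + 7 = 16) = 8 (attained at k = 1)
  C[1][0] = min over k of (A[1][0] + B[0][0] = -2 + 5 = 3, A[1][1] + B[1][0] = 3 + 2 = 5, A[1][2] + B[2][0] = 2 + 9 = 11) = 3 (attained at k = 0)
  C[1][1] = min over k of (A[1][0] + B[0][1] = -2 + 8 = 6, A[1][1] + B[1][1] = 3 + 6 = 9, A[1][2] + B[2][1] = 2 + 7 = 9) = 6 (attained at k = 0)
  C[1][2] = min over k of (A[1][0] + B[0][2] = -2 + 7 = 5, A[1][1] + B[1][2] = 3 + 6 = 9, A[1][2] + B[2][2] = 2 + 7 = 9) = 5 (attained at k = 0)
  C[2][0] = min over k of (A[2][0] + B[0][0] = -3 + 5 = 2, A[2][1] + B[1][0] = 10 + 2 = 12, A[2][2] + B[2][0] = 0 + 9 = 9) = 2 (attained at k = 0)
  C[2][1] = min over k of (A[2][0] + B[0][1] = -3 + 8 = 5, A[2][1] + B[1][1] = 10 + 6 = 16, A[2][2] + B[2][1] = 0 + 7 = 7) = 5 (attained at k = 0)
  C[2][2] = min over k of (A[2][0] + B[0][2] = -3 + 7 = 4, A[2][1] + B[1][2] = 10 + 6 = 16, A[2][2] + B[2][2] = 0 + 7 = 7) = 4 (attained at k = 0)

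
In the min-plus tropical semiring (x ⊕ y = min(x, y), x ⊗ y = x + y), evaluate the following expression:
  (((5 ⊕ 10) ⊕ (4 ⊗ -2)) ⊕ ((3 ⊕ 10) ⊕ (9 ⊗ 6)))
(((5 ⊕ 10) ⊕ (4 ⊗ -2)) ⊕ ((3 ⊕ 10) ⊕ (9 ⊗ 6))) = 2

Expand innermost to outermost. Recall ⊕ takes the minimum of its arguments and ⊗ takes their sum. Working out the expression (((5 ⊕ 10) ⊕ (4 ⊗ -2)) ⊕ ((3 ⊕ 10) ⊕ (9 ⊗ 6))) gives 2.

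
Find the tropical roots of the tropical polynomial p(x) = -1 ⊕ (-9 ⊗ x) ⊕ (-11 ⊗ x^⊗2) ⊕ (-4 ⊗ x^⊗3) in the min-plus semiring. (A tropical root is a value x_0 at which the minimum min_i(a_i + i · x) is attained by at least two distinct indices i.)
Roots: {-7, 2, 8}

Each tropical root is a break point of the lower envelope of the lines y = a_i + i · x (there are 4 lines, with slopes 0, 1, ..., 3). Only the lines that attain the minimum somewhere contribute to roots; other lines are dominated. Here the surviving (envelope) indices are i = 3, i = 2, i = 1, i = 0.
Intersections between consecutive envelope lines give the roots: for adjacent envelope indices i < j the intersection is x = (a_i − a_j) / (j − i). Reading off the sorted break points: {-7, 2, 8}.
Verification: at each break x_0, at least two indices attain the minimum of min_i(a_i + i · x_0).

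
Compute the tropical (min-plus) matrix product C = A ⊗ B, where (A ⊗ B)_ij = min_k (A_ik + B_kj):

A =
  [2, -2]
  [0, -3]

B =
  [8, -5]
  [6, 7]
A ⊗ B =
  [4, -3]
  [3, -5]

Apply the min-plus product entry-by-entry:
  C[0][0] = min over k of (A[0][0] + B[0][0] = 2 + 8 = 10, A[0][1] + B[1][0] = -2 + 6 = 4) = 4 (attained at k = 1)
  C[0][1] = min over k of (A[0][0] + B[0][1] = 2 + -5 = -3, A[0][1] + B[1][1] = -2 + 7 = 5) = -3 (attained at k = 0)
  C[1][0] = min over k of (A[1][0] + B[0][0] = 0 + 8 = 8, A[1][1] + B[1][0] = -3 + 6 = 3) = 3 (attained at k = 1)
  C[1][1] = min over k of (A[1][0] + B[0][1] = 0 + -5 = -5, A[1][1] + B[1][1] = -3 + 7 = 4) = -5 (attained at k = 0)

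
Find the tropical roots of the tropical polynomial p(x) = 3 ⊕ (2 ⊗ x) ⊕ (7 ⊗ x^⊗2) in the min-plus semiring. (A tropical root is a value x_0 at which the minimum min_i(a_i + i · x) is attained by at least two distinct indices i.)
Roots: {-5, 1}

Each tropical root is a break point of the lower envelope of the lines y = a_i + i · x (there are 3 lines, with slopes 0, 1, ..., 2). Only the lines that attain the minimum somewhere contribute to roots; other lines are dominated. Here the surviving (envelope) indices are i = 2, i = 1, i = 0.
Intersections between consecutive envelope lines give the roots: for adjacent envelope indices i < j the intersection is x = (a_i − a_j) / (j − i). Reading off the sorted break points: {-5, 1}.
Verification: at each break x_0, at least two indices attain the minimum of min_i(a_i + i · x_0).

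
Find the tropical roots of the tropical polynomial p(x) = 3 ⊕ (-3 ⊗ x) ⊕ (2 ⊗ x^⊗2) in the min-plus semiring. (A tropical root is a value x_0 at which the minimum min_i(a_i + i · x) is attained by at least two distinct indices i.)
Roots: {-5, 6}

Each tropical root is a break point of the lower envelope of the lines y = a_i + i · x (there are 3 lines, with slopes 0, 1, ..., 2). Only the lines that attain the minimum somewhere contribute to roots; other lines are dominated. Here the surviving (envelope) indices are i = 2, i = 1, i = 0.
Intersections between consecutive envelope lines give the roots: for adjacent envelope indices i < j the intersection is x = (a_i − a_j) / (j − i). Reading off the sorted break points: {-5, 6}.
Verification: at each break x_0, at least two indices attain the minimum of min_i(a_i + i · x_0).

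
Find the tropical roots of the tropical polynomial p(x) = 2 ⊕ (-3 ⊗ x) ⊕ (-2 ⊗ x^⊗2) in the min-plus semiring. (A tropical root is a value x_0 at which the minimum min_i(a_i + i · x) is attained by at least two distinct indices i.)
Roots: {-1, 5}

Each tropical root is a break point of the lower envelope of the lines y = a_i + i · x (there are 3 lines, with slopes 0, 1, ..., 2). Only the lines that attain the minimum somewhere contribute to roots; other lines are dominated. Here the surviving (envelope) indices are i = 2, i = 1, i = 0.
Intersections between consecutive envelope lines give the roots: for adjacent envelope indices i < j the intersection is x = (a_i − a_j) / (j − i). Reading off the sorted break points: {-1, 5}.
Verification: at each break x_0, at least two indices attain the minimum of min_i(a_i + i · x_0).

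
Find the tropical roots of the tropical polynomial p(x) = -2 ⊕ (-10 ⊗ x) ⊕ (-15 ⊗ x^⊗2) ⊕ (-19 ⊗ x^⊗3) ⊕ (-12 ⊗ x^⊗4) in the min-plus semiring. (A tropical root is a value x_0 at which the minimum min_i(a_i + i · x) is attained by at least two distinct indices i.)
Roots: {-7, 4, 5, 8}

Each tropical root is a break point of the lower envelope of the lines y = a_i + i · x (there are 5 lines, with slopes 0, 1, ..., 4). Only the lines that attain the minimum somewhere contribute to roots; other lines are dominated. Here the surviving (envelope) indices are i = 4, i = 3, i = 2, i = 1, i = 0.
Intersections between consecutive envelope lines give the roots: for adjacent envelope indices i < j the intersection is x = (a_i − a_j) / (j − i). Reading off the sorted break points: {-7, 4, 5, 8}.
Verification: at each break x_0, at least two indices attain the minimum of min_i(a_i + i · x_0).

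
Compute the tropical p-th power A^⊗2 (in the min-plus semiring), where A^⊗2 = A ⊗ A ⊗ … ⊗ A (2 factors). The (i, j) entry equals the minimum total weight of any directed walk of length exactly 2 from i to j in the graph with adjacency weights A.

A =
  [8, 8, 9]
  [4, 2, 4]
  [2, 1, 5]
A^⊗2 =
  [11, 10, 12]
  [6, 4, 6]
  [5, 3, 5]

Each entry (A^⊗2)_ij equals the minimum over all length-2 walks i = v_0 → v_1 → … → v_2 = j of Σ_t A[v_t][v_{t+1}]. For example, for (i, j) = (0, 2) we minimise over 3 possible intermediate vertex sequences; the minimum is 12, attained along the walk 0 → 1 → 2.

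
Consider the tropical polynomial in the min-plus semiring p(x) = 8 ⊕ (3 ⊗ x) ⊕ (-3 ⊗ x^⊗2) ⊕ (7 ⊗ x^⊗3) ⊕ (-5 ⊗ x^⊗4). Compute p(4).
p(4) = 5

A tropical monomial a ⊗ x^⊗i evaluates to a + i · x. Evaluating each term at x = 4:
  Term 0 contributes 8 + 0 · 4 = 8
  Term 1 contributes 3 + 1 · 4 = 7
  Term 2 contributes -3 + 2 · 4 = 5
  Term 3 contributes 7 + 3 · 4 = 19
  Term 4 contributes -5 + 4 · 4 = 11
p(4) = ⊕ of these = min[8, 7, 5, 19, 11] = 5.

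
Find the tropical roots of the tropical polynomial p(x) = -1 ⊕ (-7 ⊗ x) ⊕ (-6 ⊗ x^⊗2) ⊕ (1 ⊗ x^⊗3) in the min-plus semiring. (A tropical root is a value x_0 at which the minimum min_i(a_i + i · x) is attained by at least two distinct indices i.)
Roots: {-7, -1, 6}

Each tropical root is a break point of the lower envelope of the lines y = a_i + i · x (there are 4 lines, with slopes 0, 1, ..., 3). Only the lines that attain the minimum somewhere contribute to roots; other lines are dominated. Here the surviving (envelope) indices are i = 3, i = 2, i = 1, i = 0.
Intersections between consecutive envelope lines give the roots: for adjacent envelope indices i < j the intersection is x = (a_i − a_j) / (j − i). Reading off the sorted break points: {-7, -1, 6}.
Verification: at each break x_0, at least two indices attain the minimum of min_i(a_i + i · x_0).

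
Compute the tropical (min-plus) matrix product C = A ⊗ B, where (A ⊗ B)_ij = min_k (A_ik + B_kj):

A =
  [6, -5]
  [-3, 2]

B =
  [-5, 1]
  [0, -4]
A ⊗ B =
  [-5, -9]
  [-8, -2]

Apply the min-plus product entry-by-entry:
  C[0][0] = min over k of (A[0][0] + B[0][0] = 6 + -5 = 1, A[0][1] + B[1][0] = -5 + 0 = -5) = -5 (attained at k = 1)
  C[0][1] = min over k of (A[0][0] + B[0][1] = 6 + 1 = 7, A[0][1] + B[1][1] = -5 + -4 = -9) = -9 (attained at k = 1)
  C[1][0] = min over k of (A[1][0] + B[0][0] = -3 + -5 = -8, A[1][1] + B[1][0] = 2 + 0 = 2) = -8 (attained at k = 0)
  C[1][1] = min over k of (A[1][0] + B[0][1] = -3 + 1 = -2, A[1][1] + B[1][1] = 2 + -4 = -2) = -2 (attained at k = 0)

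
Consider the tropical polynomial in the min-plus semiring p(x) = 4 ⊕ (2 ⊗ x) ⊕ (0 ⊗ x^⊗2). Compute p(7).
p(7) = 4

A tropical monomial a ⊗ x^⊗i evaluates to a + i · x. Evaluating each term at x = 7:
  Term 0 contributes 4 + 0 · 7 = 4
  Term 1 contributes 2 + 1 · 7 = 9
  Term 2 contributes 0 + 2 · 7 = 14
p(7) = ⊕ of these = min[4, 9, 14] = 4.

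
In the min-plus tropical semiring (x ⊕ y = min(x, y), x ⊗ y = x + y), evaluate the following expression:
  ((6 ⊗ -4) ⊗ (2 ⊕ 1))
((6 ⊗ -4) ⊗ (2 ⊕ 1)) = 3

Expand innermost to outermost. Recall ⊕ takes the minimum of its arguments and ⊗ takes their sum. Working out the expression ((6 ⊗ -4) ⊗ (2 ⊕ 1)) gives 3.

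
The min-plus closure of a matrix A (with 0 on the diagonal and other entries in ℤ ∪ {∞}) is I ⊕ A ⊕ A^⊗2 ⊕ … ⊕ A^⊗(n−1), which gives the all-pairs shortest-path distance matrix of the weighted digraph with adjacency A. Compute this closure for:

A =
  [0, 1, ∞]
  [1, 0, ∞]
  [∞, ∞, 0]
Closure =
  [0, 1, ∞]
  [1, 0, ∞]
  [∞, ∞, 0]

This is the Floyd-Warshall all-pairs shortest-path computation. For each intermediate vertex k = 0, 1, …, 2, update dist[i][j] ← min(dist[i][j], dist[i][k] + dist[k][j]). The final matrix gives, for each (i, j), the minimum total weight of any directed path from i to j (possibly empty when i = j).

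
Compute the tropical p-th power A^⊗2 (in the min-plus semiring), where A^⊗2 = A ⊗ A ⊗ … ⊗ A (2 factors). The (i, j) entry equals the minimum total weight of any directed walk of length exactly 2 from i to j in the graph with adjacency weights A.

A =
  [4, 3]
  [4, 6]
A^⊗2 =
  [7, 7]
  [8, 7]

Each entry (A^⊗2)_ij equals the minimum over all length-2 walks i = v_0 → v_1 → … → v_2 = j of Σ_t A[v_t][v_{t+1}]. For example, for (i, j) = (0, 1) we minimise over 2 possible intermediate vertex sequences; the minimum is 7, attained along the walk 0 → 0 → 1.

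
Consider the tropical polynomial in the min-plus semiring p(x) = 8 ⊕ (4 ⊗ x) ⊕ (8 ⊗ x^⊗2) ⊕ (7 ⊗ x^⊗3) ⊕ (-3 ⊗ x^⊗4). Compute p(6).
p(6) = 8

A tropical monomial a ⊗ x^⊗i evaluates to a + i · x. Evaluating each term at x = 6:
  Term 0 contributes 8 + 0 · 6 = 8
  Term 1 contributes 4 + 1 · 6 = 10
  Term 2 contributes 8 + 2 · 6 = 20
  Term 3 contributes 7 + 3 · 6 = 25
  Term 4 contributes -3 + 4 · 6 = 21
p(6) = ⊕ of these = min[8, 10, 20, 25, 21] = 8.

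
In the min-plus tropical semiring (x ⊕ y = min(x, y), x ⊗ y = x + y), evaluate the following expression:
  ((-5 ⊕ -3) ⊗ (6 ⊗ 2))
((-5 ⊕ -3) ⊗ (6 ⊗ 2)) = 3

Expand innermost to outermost. Recall ⊕ takes the minimum of its arguments and ⊗ takes their sum. Working out the expression ((-5 ⊕ -3) ⊗ (6 ⊗ 2)) gives 3.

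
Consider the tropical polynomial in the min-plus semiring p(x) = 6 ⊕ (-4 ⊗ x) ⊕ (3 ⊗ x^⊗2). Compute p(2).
p(2) = -2

A tropical monomial a ⊗ x^⊗i evaluates to a + i · x. Evaluating each term at x = 2:
  Term 0 contributes 6 + 0 · 2 = 6
  Term 1 contributes -4 + 1 · 2 = -2
  Term 2 contributes 3 + 2 · 2 = 7
p(2) = ⊕ of these = min[6, -2, 7] = -2.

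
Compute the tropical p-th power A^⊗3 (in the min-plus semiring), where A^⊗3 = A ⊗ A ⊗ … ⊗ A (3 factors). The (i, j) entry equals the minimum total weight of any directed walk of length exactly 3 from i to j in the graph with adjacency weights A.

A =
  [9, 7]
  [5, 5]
A^⊗3 =
  [17, 17]
  [15, 15]

Each entry (A^⊗3)_ij equals the minimum over all length-3 walks i = v_0 → v_1 → … → v_3 = j of Σ_t A[v_t][v_{t+1}]. For example, for (i, j) = (0, 1) we minimise over 4 possible intermediate vertex sequences; the minimum is 17, attained along the walk 0 → 1 → 1 → 1.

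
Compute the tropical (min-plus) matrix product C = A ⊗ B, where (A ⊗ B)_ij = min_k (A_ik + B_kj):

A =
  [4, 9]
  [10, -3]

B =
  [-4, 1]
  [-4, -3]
A ⊗ B =
  [0, 5]
  [-7, -6]

Apply the min-plus product entry-by-entry:
  C[0][0] = min over k of (A[0][0] + B[0][0] = 4 + -4 = 0, A[0][1] + B[1][0] = 9 + -4 = 5) = 0 (attained at k = 0)
  C[0][1] = min over k of (A[0][0] + B[0][1] = 4 + 1 = 5, A[0][1] + B[1][1] = 9 + -3 = 6) = 5 (attained at k = 0)
  C[1][0] = min over k of (A[1][0] + B[0][0] = 10 + -4 = 6, A[1][1] + B[1][0] = -3 + -4 = -7) = -7 (attained at k = 1)
  C[1][1] = min over k of (A[1][0] + B[0][1] = 10 + 1 = 11, A[1][1] + B[1][1] = -3 + -3 = -6) = -6 (attained at k = 1)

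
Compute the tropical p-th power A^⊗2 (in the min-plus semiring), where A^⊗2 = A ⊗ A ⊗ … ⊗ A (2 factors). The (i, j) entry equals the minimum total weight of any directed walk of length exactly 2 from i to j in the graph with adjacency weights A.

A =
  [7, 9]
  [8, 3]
A^⊗2 =
  [14, 12]
  [11, 6]

Each entry (A^⊗2)_ij equals the minimum over all length-2 walks i = v_0 → v_1 → … → v_2 = j of Σ_t A[v_t][v_{t+1}]. For example, for (i, j) = (0, 1) we minimise over 2 possible intermediate vertex sequences; the minimum is 12, attained along the walk 0 → 1 → 1.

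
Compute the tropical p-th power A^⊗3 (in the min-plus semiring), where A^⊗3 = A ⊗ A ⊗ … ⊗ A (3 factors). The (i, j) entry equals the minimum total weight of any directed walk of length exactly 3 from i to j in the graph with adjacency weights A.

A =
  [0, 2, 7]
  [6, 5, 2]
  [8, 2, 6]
A^⊗3 =
  [0, 2, 4]
  [6, 8, 6]
  [8, 6, 9]

Each entry (A^⊗3)_ij equals the minimum over all length-3 walks i = v_0 → v_1 → … → v_3 = j of Σ_t A[v_t][v_{t+1}]. For example, for (i, j) = (0, 2) we minimise over 9 possible intermediate vertex sequences; the minimum is 4, attained along the walk 0 → 0 → 1 → 2.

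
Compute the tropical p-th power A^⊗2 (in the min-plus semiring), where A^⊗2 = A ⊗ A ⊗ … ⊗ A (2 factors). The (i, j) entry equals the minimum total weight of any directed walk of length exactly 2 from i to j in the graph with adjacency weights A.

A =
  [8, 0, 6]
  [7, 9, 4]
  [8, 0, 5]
A^⊗2 =
  [7, 6, 4]
  [12, 4, 9]
  [7, 5, 4]

Each entry (A^⊗2)_ij equals the minimum over all length-2 walks i = v_0 → v_1 → … → v_2 = j of Σ_t A[v_t][v_{t+1}]. For example, for (i, j) = (0, 2) we minimise over 3 possible intermediate vertex sequences; the minimum is 4, attained along the walk 0 → 1 → 2.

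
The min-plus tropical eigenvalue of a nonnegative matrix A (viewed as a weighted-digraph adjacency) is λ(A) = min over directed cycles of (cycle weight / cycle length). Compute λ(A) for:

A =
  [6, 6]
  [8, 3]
λ(A) = 3

Enumerate directed cycles and compute their means (weight / length). Sample:
  cycle 0 → 0: weight = 6, length = 1, mean = 6/1 ≈ 6.000
  cycle 1 → 1: weight = 3, length = 1, mean = 3/1 ≈ 3.000
  cycle 0 → 1 → 0: weight = 14, length = 2, mean = 14/2 ≈ 7.000
  cycle 1 → 0 → 1: weight = 14, length = 2, mean = 14/2 ≈ 7.000
Minimum mean = 3.000, attained e.g. along the cycle 1 → 1 with weight 3 and length 1. So λ(A) = 3/1 = 3.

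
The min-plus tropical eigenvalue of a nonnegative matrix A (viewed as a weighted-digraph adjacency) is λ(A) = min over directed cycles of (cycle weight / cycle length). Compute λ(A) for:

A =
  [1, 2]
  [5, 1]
λ(A) = 1

Enumerate directed cycles and compute their means (weight / length). Sample:
  cycle 0 → 0: weight = 1, length = 1, mean = 1/1 ≈ 1.000
  cycle 1 → 1: weight = 1, length = 1, mean = 1/1 ≈ 1.000
  cycle 0 → 1 → 0: weight = 7, length = 2, mean = 7/2 ≈ 3.500
  cycle 1 → 0 → 1: weight = 7, length = 2, mean = 7/2 ≈ 3.500
Minimum mean = 1.000, attained e.g. along the cycle 0 → 0 with weight 1 and length 1. So λ(A) = 1/1 = 1.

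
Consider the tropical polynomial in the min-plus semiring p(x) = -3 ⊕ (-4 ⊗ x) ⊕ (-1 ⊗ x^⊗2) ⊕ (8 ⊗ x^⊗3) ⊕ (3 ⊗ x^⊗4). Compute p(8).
p(8) = -3

A tropical monomial a ⊗ x^⊗i evaluates to a + i · x. Evaluating each term at x = 8:
  Term 0 contributes -3 + 0 · 8 = -3
  Term 1 contributes -4 + 1 · 8 = 4
  Term 2 contributes -1 + 2 · 8 = 15
  Term 3 contributes 8 + 3 · 8 = 32
  Term 4 contributes 3 + 4 · 8 = 35
p(8) = ⊕ of these = min[-3, 4, 15, 32, 35] = -3.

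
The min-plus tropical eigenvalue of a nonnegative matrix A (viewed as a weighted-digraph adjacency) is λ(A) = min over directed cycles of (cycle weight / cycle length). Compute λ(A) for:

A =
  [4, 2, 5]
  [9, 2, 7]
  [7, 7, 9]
λ(A) = 2

Enumerate directed cycles and compute their means (weight / length). Sample:
  cycle 0 → 0: weight = 4, length = 1, mean = 4/1 ≈ 4.000
  cycle 1 → 1: weight = 2, length = 1, mean = 2/1 ≈ 2.000
  cycle 2 → 2: weight = 9, length = 1, mean = 9/1 ≈ 9.000
  cycle 0 → 1 → 0: weight = 11, length = 2, mean = 11/2 ≈ 5.500
  cycle 0 → 2 → 0: weight = 12, length = 2, mean = 12/2 ≈ 6.000
  cycle 1 → 0 → 1: weight = 11, length = 2, mean = 11/2 ≈ 5.500
Minimum mean = 2.000, attained e.g. along the cycle 1 → 1 with weight 2 and length 1. So λ(A) = 2/1 = 2.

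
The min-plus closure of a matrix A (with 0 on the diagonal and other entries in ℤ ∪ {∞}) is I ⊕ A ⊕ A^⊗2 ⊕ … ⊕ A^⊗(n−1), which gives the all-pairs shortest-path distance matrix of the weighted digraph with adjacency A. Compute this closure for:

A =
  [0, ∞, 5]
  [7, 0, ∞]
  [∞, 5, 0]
Closure =
  [0, 10, 5]
  [7, 0, 12]
  [12, 5, 0]

This is the Floyd-Warshall all-pairs shortest-path computation. For each intermediate vertex k = 0, 1, …, 2, update dist[i][j] ← min(dist[i][j], dist[i][k] + dist[k][j]). The final matrix gives, for each (i, j), the minimum total weight of any directed path from i to j (possibly empty when i = j).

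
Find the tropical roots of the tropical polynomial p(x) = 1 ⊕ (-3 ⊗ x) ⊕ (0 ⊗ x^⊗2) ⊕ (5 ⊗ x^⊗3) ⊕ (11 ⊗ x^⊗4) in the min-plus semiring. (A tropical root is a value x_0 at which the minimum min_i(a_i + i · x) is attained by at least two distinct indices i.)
Roots: {-6, -5, -3, 4}

Each tropical root is a break point of the lower envelope of the lines y = a_i + i · x (there are 5 lines, with slopes 0, 1, ..., 4). Only the lines that attain the minimum somewhere contribute to roots; other lines are dominated. Here the surviving (envelope) indices are i = 4, i = 3, i = 2, i = 1, i = 0.
Intersections between consecutive envelope lines give the roots: for adjacent envelope indices i < j the intersection is x = (a_i − a_j) / (j − i). Reading off the sorted break points: {-6, -5, -3, 4}.
Verification: at each break x_0, at least two indices attain the minimum of min_i(a_i + i · x_0).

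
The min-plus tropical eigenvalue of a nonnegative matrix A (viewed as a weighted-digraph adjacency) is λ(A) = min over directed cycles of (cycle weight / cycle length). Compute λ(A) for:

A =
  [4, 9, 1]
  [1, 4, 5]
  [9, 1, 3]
λ(A) = 1

Enumerate directed cycles and compute their means (weight / length). Sample:
  cycle 0 → 0: weight = 4, length = 1, mean = 4/1 ≈ 4.000
  cycle 1 → 1: weight = 4, length = 1, mean = 4/1 ≈ 4.000
  cycle 2 → 2: weight = 3, length = 1, mean = 3/1 ≈ 3.000
  cycle 0 → 1 → 0: weight = 10, length = 2, mean = 10/2 ≈ 5.000
  cycle 0 → 2 → 0: weight = 10, length = 2, mean = 10/2 ≈ 5.000
  cycle 1 → 0 → 1: weight = 10, length = 2, mean = 10/2 ≈ 5.000
Minimum mean = 1.000, attained e.g. along the cycle 0 → 2 → 1 → 0 with weight 3 and length 3. So λ(A) = 3/3 = 1.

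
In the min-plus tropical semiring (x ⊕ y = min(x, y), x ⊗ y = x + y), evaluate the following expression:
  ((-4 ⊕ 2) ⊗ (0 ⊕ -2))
((-4 ⊕ 2) ⊗ (0 ⊕ -2)) = -6

Expand innermost to outermost. Recall ⊕ takes the minimum of its arguments and ⊗ takes their sum. Working out the expression ((-4 ⊕ 2) ⊗ (0 ⊕ -2)) gives -6.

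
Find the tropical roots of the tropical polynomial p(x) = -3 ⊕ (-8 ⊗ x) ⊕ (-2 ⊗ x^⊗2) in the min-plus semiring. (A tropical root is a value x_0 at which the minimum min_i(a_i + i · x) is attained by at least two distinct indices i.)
Roots: {-6, 5}

Each tropical root is a break point of the lower envelope of the lines y = a_i + i · x (there are 3 lines, with slopes 0, 1, ..., 2). Only the lines that attain the minimum somewhere contribute to roots; other lines are dominated. Here the surviving (envelope) indices are i = 2, i = 1, i = 0.
Intersections between consecutive envelope lines give the roots: for adjacent envelope indices i < j the intersection is x = (a_i − a_j) / (j − i). Reading off the sorted break points: {-6, 5}.
Verification: at each break x_0, at least two indices attain the minimum of min_i(a_i + i · x_0).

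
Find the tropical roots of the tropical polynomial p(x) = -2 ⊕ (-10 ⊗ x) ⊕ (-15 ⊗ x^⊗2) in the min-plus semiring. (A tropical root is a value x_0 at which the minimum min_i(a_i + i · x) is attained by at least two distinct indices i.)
Roots: {5, 8}

Each tropical root is a break point of the lower envelope of the lines y = a_i + i · x (there are 3 lines, with slopes 0, 1, ..., 2). Only the lines that attain the minimum somewhere contribute to roots; other lines are dominated. Here the surviving (envelope) indices are i = 2, i = 1, i = 0.
Intersections between consecutive envelope lines give the roots: for adjacent envelope indices i < j the intersection is x = (a_i − a_j) / (j − i). Reading off the sorted break points: {5, 8}.
Verification: at each break x_0, at least two indices attain the minimum of min_i(a_i + i · x_0).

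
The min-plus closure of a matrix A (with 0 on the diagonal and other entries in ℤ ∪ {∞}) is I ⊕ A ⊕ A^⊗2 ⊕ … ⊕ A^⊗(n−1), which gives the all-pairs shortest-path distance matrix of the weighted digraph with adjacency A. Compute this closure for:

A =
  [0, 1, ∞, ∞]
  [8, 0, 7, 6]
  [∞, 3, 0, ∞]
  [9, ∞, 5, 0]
Closure =
  [0, 1, 8, 7]
  [8, 0, 7, 6]
  [11, 3, 0, 9]
  [9, 8, 5, 0]

This is the Floyd-Warshall all-pairs shortest-path computation. For each intermediate vertex k = 0, 1, …, 3, update dist[i][j] ← min(dist[i][j], dist[i][k] + dist[k][j]). The final matrix gives, for each (i, j), the minimum total weight of any directed path from i to j (possibly empty when i = j).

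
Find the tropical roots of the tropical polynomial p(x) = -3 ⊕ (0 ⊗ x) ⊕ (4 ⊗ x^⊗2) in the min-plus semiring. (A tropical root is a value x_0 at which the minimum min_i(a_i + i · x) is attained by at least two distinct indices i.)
Roots: {-4, -3}

Each tropical root is a break point of the lower envelope of the lines y = a_i + i · x (there are 3 lines, with slopes 0, 1, ..., 2). Only the lines that attain the minimum somewhere contribute to roots; other lines are dominated. Here the surviving (envelope) indices are i = 2, i = 1, i = 0.
Intersections between consecutive envelope lines give the roots: for adjacent envelope indices i < j the intersection is x = (a_i − a_j) / (j − i). Reading off the sorted break points: {-4, -3}.
Verification: at each break x_0, at least two indices attain the minimum of min_i(a_i + i · x_0).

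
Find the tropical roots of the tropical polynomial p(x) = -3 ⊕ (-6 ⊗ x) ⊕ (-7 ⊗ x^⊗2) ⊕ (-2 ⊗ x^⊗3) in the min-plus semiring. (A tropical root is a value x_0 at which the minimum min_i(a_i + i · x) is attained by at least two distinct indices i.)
Roots: {-5, 1, 3}

Each tropical root is a break point of the lower envelope of the lines y = a_i + i · x (there are 4 lines, with slopes 0, 1, ..., 3). Only the lines that attain the minimum somewhere contribute to roots; other lines are dominated. Here the surviving (envelope) indices are i = 3, i = 2, i = 1, i = 0.
Intersections between consecutive envelope lines give the roots: for adjacent envelope indices i < j the intersection is x = (a_i − a_j) / (j − i). Reading off the sorted break points: {-5, 1, 3}.
Verification: at each break x_0, at least two indices attain the minimum of min_i(a_i + i · x_0).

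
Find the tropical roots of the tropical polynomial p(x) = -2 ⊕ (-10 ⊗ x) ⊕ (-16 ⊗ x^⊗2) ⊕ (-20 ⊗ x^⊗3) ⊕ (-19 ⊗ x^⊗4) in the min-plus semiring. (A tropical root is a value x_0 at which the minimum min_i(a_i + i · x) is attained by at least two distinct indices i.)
Roots: {-1, 4, 6, 8}

Each tropical root is a break point of the lower envelope of the lines y = a_i + i · x (there are 5 lines, with slopes 0, 1, ..., 4). Only the lines that attain the minimum somewhere contribute to roots; other lines are dominated. Here the surviving (envelope) indices are i = 4, i = 3, i = 2, i = 1, i = 0.
Intersections between consecutive envelope lines give the roots: for adjacent envelope indices i < j the intersection is x = (a_i − a_j) / (j − i). Reading off the sorted break points: {-1, 4, 6, 8}.
Verification: at each break x_0, at least two indices attain the minimum of min_i(a_i + i · x_0).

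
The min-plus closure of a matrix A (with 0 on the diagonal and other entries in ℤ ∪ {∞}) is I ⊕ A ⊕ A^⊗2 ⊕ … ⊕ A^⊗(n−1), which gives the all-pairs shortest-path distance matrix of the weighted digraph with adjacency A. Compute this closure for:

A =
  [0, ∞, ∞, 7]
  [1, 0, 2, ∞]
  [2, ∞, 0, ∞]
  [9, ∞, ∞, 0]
Closure =
  [0, ∞, ∞, 7]
  [1, 0, 2, 8]
  [2, ∞, 0, 9]
  [9, ∞, ∞, 0]

This is the Floyd-Warshall all-pairs shortest-path computation. For each intermediate vertex k = 0, 1, …, 3, update dist[i][j] ← min(dist[i][j], dist[i][k] + dist[k][j]). The final matrix gives, for each (i, j), the minimum total weight of any directed path from i to j (possibly empty when i = j).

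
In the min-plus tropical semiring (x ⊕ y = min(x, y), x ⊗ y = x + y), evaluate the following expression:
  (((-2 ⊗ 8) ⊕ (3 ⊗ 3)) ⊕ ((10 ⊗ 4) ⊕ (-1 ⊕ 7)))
(((-2 ⊗ 8) ⊕ (3 ⊗ 3)) ⊕ ((10 ⊗ 4) ⊕ (-1 ⊕ 7))) = -1

Expand innermost to outermost. Recall ⊕ takes the minimum of its arguments and ⊗ takes their sum. Working out the expression (((-2 ⊗ 8) ⊕ (3 ⊗ 3)) ⊕ ((10 ⊗ 4) ⊕ (-1 ⊕ 7))) gives -1.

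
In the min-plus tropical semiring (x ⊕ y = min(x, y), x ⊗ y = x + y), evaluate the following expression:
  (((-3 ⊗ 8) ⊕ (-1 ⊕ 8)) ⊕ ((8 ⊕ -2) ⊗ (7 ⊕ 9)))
(((-3 ⊗ 8) ⊕ (-1 ⊕ 8)) ⊕ ((8 ⊕ -2) ⊗ (7 ⊕ 9))) = -1

Expand innermost to outermost. Recall ⊕ takes the minimum of its arguments and ⊗ takes their sum. Working out the expression (((-3 ⊗ 8) ⊕ (-1 ⊕ 8)) ⊕ ((8 ⊕ -2) ⊗ (7 ⊕ 9))) gives -1.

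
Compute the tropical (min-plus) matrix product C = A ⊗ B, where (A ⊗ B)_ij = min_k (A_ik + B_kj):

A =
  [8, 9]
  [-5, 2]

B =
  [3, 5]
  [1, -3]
A ⊗ B =
  [10, 6]
  [-2, -1]

Apply the min-plus product entry-by-entry:
  C[0][0] = min over k of (A[0][0] + B[0][0] = 8 + 3 = 11, A[0][1] + B[1][0] = 9 + 1 = 10) = 10 (attained at k = 1)
  C[0][1] = min over k of (A[0][0] + B[0][1] = 8 + 5 = 13, A[0][1] + B[1][1] = 9 + -3 = 6) = 6 (attained at k = 1)
  C[1][0] = min over k of (A[1][0] + B[0][0] = -5 + 3 = -2, A[1][1] + B[1][0] = 2 + 1 = 3) = -2 (attained at k = 0)
  C[1][1] = min over k of (A[1][0] + B[0][1] = -5 + 5 = 0, A[1][1] + B[1][1] = 2 + -3 = -1) = -1 (attained at k = 1)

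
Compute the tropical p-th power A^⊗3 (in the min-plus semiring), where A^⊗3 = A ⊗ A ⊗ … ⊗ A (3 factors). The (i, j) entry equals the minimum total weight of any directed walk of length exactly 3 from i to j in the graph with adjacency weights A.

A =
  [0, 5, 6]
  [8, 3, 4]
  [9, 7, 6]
A^⊗3 =
  [0, 5, 6]
  [8, 9, 10]
  [9, 13, 14]

Each entry (A^⊗3)_ij equals the minimum over all length-3 walks i = v_0 → v_1 → … → v_3 = j of Σ_t A[v_t][v_{t+1}]. For example, for (i, j) = (0, 2) we minimise over 9 possible intermediate vertex sequences; the minimum is 6, attained along the walk 0 → 0 → 0 → 2.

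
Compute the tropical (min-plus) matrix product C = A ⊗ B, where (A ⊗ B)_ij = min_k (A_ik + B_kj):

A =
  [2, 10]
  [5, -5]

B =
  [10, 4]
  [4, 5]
A ⊗ B =
  [12, 6]
  [-1, 0]

Apply the min-plus product entry-by-entry:
  C[0][0] = min over k of (A[0][0] + B[0][0] = 2 + 10 = 12, A[0][1] + B[1][0] = 10 + 4 = 14) = 12 (attained at k = 0)
  C[0][1] = min over k of (A[0][0] + B[0][1] = 2 + 4 = 6, A[0][1] + B[1][1] = 10 + 5 = 15) = 6 (attained at k = 0)
  C[1][0] = min over k of (A[1][0] + B[0][0] = 5 + 10 = 15, A[1][1] + B[1][0] = -5 + 4 = -1) = -1 (attained at k = 1)
  C[1][1] = min over k of (A[1][0] + B[0][1] = 5 + 4 = 9, A[1][1] + B[1][1] = -5 + 5 = 0) = 0 (attained at k = 1)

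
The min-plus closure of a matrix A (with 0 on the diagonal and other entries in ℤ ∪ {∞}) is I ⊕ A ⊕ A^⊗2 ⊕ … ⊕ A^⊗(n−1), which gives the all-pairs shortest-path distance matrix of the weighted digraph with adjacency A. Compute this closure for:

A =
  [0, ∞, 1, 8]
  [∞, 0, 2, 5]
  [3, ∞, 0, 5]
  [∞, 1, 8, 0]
Closure =
  [0, 7, 1, 6]
  [5, 0, 2, 5]
  [3, 6, 0, 5]
  [6, 1, 3, 0]

This is the Floyd-Warshall all-pairs shortest-path computation. For each intermediate vertex k = 0, 1, …, 3, update dist[i][j] ← min(dist[i][j], dist[i][k] + dist[k][j]). The final matrix gives, for each (i, j), the minimum total weight of any directed path from i to j (possibly empty when i = j).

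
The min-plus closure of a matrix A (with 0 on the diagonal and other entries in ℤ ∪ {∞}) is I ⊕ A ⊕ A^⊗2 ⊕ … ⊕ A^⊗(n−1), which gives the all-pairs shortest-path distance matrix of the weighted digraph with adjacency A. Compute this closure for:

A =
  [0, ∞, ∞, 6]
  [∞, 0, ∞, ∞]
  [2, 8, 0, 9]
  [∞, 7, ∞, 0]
Closure =
  [0, 13, ∞, 6]
  [∞, 0, ∞, ∞]
  [2, 8, 0, 8]
  [∞, 7, ∞, 0]

This is the Floyd-Warshall all-pairs shortest-path computation. For each intermediate vertex k = 0, 1, …, 3, update dist[i][j] ← min(dist[i][j], dist[i][k] + dist[k][j]). The final matrix gives, for each (i, j), the minimum total weight of any directed path from i to j (possibly empty when i = j).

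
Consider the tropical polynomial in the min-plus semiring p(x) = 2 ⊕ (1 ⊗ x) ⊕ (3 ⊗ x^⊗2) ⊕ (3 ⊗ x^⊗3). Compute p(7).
p(7) = 2

A tropical monomial a ⊗ x^⊗i evaluates to a + i · x. Evaluating each term at x = 7:
  Term 0 contributes 2 + 0 · 7 = 2
  Term 1 contributes 1 + 1 · 7 = 8
  Term 2 contributes 3 + 2 · 7 = 17
  Term 3 contributes 3 + 3 · 7 = 24
p(7) = ⊕ of these = min[2, 8, 17, 24] = 2.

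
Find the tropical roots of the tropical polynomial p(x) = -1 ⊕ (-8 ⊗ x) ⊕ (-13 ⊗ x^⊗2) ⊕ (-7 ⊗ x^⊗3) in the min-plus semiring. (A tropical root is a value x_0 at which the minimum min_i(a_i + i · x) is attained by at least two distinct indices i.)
Roots: {-6, 5, 7}

Each tropical root is a break point of the lower envelope of the lines y = a_i + i · x (there are 4 lines, with slopes 0, 1, ..., 3). Only the lines that attain the minimum somewhere contribute to roots; other lines are dominated. Here the surviving (envelope) indices are i = 3, i = 2, i = 1, i = 0.
Intersections between consecutive envelope lines give the roots: for adjacent envelope indices i < j the intersection is x = (a_i − a_j) / (j − i). Reading off the sorted break points: {-6, 5, 7}.
Verification: at each break x_0, at least two indices attain the minimum of min_i(a_i + i · x_0).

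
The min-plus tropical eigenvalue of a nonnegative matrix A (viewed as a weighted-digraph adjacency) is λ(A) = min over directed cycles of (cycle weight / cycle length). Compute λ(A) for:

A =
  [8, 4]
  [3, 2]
λ(A) = 2

Enumerate directed cycles and compute their means (weight / length). Sample:
  cycle 0 → 0: weight = 8, length = 1, mean = 8/1 ≈ 8.000
  cycle 1 → 1: weight = 2, length = 1, mean = 2/1 ≈ 2.000
  cycle 0 → 1 → 0: weight = 7, length = 2, mean = 7/2 ≈ 3.500
  cycle 1 → 0 → 1: weight = 7, length = 2, mean = 7/2 ≈ 3.500
Minimum mean = 2.000, attained e.g. along the cycle 1 → 1 with weight 2 and length 1. So λ(A) = 2/1 = 2.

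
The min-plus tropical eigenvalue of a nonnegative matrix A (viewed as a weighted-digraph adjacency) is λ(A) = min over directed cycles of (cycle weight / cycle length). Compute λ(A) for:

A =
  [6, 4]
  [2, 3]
λ(A) = 3

Enumerate directed cycles and compute their means (weight / length). Sample:
  cycle 0 → 0: weight = 6, length = 1, mean = 6/1 ≈ 6.000
  cycle 1 → 1: weight = 3, length = 1, mean = 3/1 ≈ 3.000
  cycle 0 → 1 → 0: weight = 6, length = 2, mean = 6/2 ≈ 3.000
  cycle 1 → 0 → 1: weight = 6, length = 2, mean = 6/2 ≈ 3.000
Minimum mean = 3.000, attained e.g. along the cycle 1 → 1 with weight 3 and length 1. So λ(A) = 3/1 = 3.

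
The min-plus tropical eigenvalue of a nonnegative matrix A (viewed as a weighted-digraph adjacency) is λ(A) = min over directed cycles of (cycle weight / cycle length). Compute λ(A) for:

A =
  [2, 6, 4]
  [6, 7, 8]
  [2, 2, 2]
λ(A) = 2

Enumerate directed cycles and compute their means (weight / length). Sample:
  cycle 0 → 0: weight = 2, length = 1, mean = 2/1 ≈ 2.000
  cycle 1 → 1: weight = 7, length = 1, mean = 7/1 ≈ 7.000
  cycle 2 → 2: weight = 2, length = 1, mean = 2/1 ≈ 2.000
  cycle 0 → 1 → 0: weight = 12, length = 2, mean = 12/2 ≈ 6.000
  cycle 0 → 2 → 0: weight = 6, length = 2, mean = 6/2 ≈ 3.000
  cycle 1 → 0 → 1: weight = 12, length = 2, mean = 12/2 ≈ 6.000
Minimum mean = 2.000, attained e.g. along the cycle 0 → 0 with weight 2 and length 1. So λ(A) = 2/1 = 2.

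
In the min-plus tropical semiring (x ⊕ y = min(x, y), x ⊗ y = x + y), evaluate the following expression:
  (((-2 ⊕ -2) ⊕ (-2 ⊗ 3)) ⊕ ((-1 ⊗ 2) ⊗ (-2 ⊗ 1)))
(((-2 ⊕ -2) ⊕ (-2 ⊗ 3)) ⊕ ((-1 ⊗ 2) ⊗ (-2 ⊗ 1))) = -2

Expand innermost to outermost. Recall ⊕ takes the minimum of its arguments and ⊗ takes their sum. Working out the expression (((-2 ⊕ -2) ⊕ (-2 ⊗ 3)) ⊕ ((-1 ⊗ 2) ⊗ (-2 ⊗ 1))) gives -2.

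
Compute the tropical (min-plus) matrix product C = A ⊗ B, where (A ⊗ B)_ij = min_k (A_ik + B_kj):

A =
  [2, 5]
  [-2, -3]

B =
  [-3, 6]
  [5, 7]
A ⊗ B =
  [-1, 8]
  [-5, 4]

Apply the min-plus product entry-by-entry:
  C[0][0] = min over k of (A[0][0] + B[0][0] = 2 + -3 = -1, A[0][1] + B[1][0] = 5 + 5 = 10) = -1 (attained at k = 0)
  C[0][1] = min over k of (A[0][0] + B[0][1] = 2 + 6 = 8, A[0][1] + B[1][1] = 5 + 7 = 12) = 8 (attained at k = 0)
  C[1][0] = min over k of (A[1][0] + B[0][0] = -2 + -3 = -5, A[1][1] + B[1][0] = -3 + 5 = 2) = -5 (attained at k = 0)
  C[1][1] = min over k of (A[1][0] + B[0][1] = -2 + 6 = 4, A[1][1] + B[1][1] = -3 + 7 = 4) = 4 (attained at k = 0)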